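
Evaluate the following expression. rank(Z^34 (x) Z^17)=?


rank(M(x)N) = rank(M)*rank(N)
34*17 = 578


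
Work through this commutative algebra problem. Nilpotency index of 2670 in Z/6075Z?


2670^k mod 6075:
k=1: 2670
k=2: 2925
k=3: 3375
k=4: 2025
k=5: 0
First zero at k = 5


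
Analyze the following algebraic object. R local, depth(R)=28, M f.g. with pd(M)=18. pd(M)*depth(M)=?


pd+depth=28
depth=28-18=10
pd*depth=18*10=180


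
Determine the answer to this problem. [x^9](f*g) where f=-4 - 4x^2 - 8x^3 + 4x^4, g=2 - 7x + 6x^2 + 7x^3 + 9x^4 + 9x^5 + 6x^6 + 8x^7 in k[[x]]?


[x^9] = sum a_i*b_j, i+j=9
  -4*8=-32
  -8*6=-48
  4*9=36
Sum=-44


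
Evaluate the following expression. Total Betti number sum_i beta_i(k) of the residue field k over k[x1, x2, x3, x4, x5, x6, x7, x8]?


Koszul resolution: beta_i(k)=C(n,i), n=8
sum_i C(8,i) = 2^8 = 256


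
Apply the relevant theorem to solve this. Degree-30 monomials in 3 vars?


C(d+n-1,n-1)=C(32,2)=496


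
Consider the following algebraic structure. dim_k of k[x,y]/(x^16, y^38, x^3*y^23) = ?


k[x,y]/I, I = (x^16, y^38, x^3*y^23)
Rect: 16x38=608. Corner: (16-3)x(38-23)=195.
dim = 608-195 = 413


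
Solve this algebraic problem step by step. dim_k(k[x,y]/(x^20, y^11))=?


Basis: x^i*y^j, i<20, j<11
20*11=220


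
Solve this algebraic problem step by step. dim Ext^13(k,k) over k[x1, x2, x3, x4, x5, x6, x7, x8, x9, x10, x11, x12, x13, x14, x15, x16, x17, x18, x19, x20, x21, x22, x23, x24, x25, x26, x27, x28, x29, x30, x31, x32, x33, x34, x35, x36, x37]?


C(n,i)=C(37,13)=3562467300


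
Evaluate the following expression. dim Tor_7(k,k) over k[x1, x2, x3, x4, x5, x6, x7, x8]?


Koszul: C(n,i)=C(8,7)=8


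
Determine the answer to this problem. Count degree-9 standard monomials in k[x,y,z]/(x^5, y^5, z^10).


Need i<5, j<5, k<10 with i+j+k=9.
For each i, j ranges over max(0,9-i-9)..min(4,9-i):
  i=0: j in [0,4] -> 5
  i=1: j in [0,4] -> 5
  i=2: j in [0,4] -> 5
  i=3: j in [0,4] -> 5
  i=4: j in [0,4] -> 5
H(9) = 5+5+5+5+5 = 25


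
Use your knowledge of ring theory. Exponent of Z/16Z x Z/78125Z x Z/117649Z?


Exponent = lcm of the cyclic orders; pairwise coprime => product.
2^4*5^7*7^6=16*78125*117649=147061250000


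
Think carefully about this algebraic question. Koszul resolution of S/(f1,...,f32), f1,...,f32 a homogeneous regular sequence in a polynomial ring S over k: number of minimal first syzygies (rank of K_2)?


Regular sequence => Koszul complex is the minimal free resolution.
Syz_1 minimally generated by Koszul relations f_i*e_j - f_j*e_i (i<j): mu(Syz_1) = beta_2 = C(m,2) = m(m-1)/2
m=32
32*31/2 = 496


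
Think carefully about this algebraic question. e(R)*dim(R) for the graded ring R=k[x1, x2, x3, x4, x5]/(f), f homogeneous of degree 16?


e(R)=deg(f)=16, dim(R)=5-1=4
e*dim=16*4=64


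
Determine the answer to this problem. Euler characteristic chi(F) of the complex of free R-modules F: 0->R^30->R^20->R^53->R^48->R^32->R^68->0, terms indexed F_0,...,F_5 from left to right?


chi = sum (-1)^i * rank:
(-1)^0*30=30
(-1)^1*20=-20
(-1)^2*53=53
(-1)^3*48=-48
(-1)^4*32=32
(-1)^5*68=-68
chi=-21


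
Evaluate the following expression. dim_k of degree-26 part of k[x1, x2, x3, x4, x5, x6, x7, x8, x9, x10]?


C(d+n-1,n-1)=C(35,9)=70607460


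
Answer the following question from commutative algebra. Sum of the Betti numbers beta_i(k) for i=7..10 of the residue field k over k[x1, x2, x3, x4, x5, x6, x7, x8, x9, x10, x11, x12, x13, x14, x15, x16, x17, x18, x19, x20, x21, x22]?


Koszul resolution: beta_i(k)=C(n,i), n=22
C(22,7)=170544, C(22,8)=319770, C(22,9)=497420, C(22,10)=646646
Sum=1634380


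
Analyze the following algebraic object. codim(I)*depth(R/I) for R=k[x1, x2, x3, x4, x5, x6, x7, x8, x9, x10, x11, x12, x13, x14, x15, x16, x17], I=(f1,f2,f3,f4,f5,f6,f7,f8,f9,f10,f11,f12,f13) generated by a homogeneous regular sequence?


codim=13, depth=dim(R/I)=17-13=4
Product=13*4=52


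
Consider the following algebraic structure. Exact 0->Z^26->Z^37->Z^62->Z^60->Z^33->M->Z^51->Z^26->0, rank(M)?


Alt sum=0:
(-1)^0*26 + (-1)^1*37 + (-1)^2*62 + (-1)^3*60 + (-1)^4*33 + (-1)^5*? + (-1)^6*51 + (-1)^7*26=0
rank(M)=49


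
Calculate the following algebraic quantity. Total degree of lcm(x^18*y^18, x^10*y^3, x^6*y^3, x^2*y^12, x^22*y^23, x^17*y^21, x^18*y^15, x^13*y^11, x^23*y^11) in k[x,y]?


lcm = componentwise max:
x: max(18,10,6,2,22,17,18,13,23)=23
y: max(18,3,3,12,23,21,15,11,11)=23
Total=23+23=46


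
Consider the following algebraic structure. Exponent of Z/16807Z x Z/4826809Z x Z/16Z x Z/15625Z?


Exponent = lcm of the cyclic orders; pairwise coprime => product.
7^5*13^6*2^4*5^6=16807*4826809*16*15625=20281044715750000


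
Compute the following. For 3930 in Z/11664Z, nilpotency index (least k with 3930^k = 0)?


3930^k mod 11664:
k=1: 3930
k=2: 1764
k=3: 4104
k=4: 9072
k=5: 7776
k=6: 0
First zero at k = 6


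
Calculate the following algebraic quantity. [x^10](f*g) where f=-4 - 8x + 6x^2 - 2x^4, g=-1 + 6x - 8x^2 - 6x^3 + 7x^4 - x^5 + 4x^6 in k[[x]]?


[x^10] = sum a_i*b_j, i+j=10
  -2*4=-8
Sum=-8


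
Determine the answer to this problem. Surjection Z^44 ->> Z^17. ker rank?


rank(ker) = 44-17 = 27


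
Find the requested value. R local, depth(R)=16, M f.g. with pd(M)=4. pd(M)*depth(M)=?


pd+depth=16
depth=16-4=12
pd*depth=4*12=48


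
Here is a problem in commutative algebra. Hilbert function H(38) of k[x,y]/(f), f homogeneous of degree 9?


H(t)=d for t>=d-1.
d=9, t=38
H(38)=9


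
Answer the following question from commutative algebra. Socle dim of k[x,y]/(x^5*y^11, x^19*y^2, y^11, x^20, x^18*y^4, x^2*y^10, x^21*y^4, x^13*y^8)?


Socle = ann(m) = span of standard monomials u with x*u, y*u in I (staircase corners).
Redundant generators: x^5*y^11, x^21*y^4
Minimal generators: x^20, x^19*y^2, x^18*y^4, x^13*y^8, x^2*y^10, y^11
Corners: xy^10, x^12y^9, x^17y^7, x^18y^3, x^19y
Socle dim=5


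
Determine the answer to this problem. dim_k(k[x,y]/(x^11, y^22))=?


Basis: x^i*y^j, i<11, j<22
11*22=242


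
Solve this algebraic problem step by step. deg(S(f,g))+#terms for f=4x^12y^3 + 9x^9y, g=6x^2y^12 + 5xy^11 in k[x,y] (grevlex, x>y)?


LT(f)=4x^12y^3, LT(g)=6x^2y^12
lcm(LM)=x^12y^12
S(f,g) (scaled by 24 to clear denominators) = 6y^9*f - 4x^10*g = -20x^11y^11 + 54x^9y^10
2 terms, deg 22.
22+2=24


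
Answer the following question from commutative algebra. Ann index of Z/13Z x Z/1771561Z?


Exponent = lcm of the cyclic orders; pairwise coprime => product.
13^1*11^6=13*1771561=23030293


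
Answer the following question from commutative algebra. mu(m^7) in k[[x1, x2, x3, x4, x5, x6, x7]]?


C(n+d-1,d)=C(13,7)=1716


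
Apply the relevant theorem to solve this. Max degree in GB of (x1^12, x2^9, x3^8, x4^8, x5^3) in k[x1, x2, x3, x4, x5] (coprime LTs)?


Pure powers, coprime LTs => already GB.
Degrees: 12, 9, 8, 8, 3
Max=12


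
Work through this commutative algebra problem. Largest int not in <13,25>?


gcd(13,25)=1 => F=ab-a-b=13*25-13-25=325-38=287


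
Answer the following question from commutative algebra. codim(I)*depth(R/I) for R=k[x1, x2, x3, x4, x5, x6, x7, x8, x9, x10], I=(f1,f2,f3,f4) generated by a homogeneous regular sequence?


codim=4, depth=dim(R/I)=10-4=6
Product=4*6=24


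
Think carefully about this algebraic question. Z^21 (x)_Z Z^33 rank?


rank(M(x)N) = rank(M)*rank(N)
21*33 = 693


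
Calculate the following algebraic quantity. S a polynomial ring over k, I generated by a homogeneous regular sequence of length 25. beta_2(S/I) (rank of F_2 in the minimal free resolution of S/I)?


Regular sequence => Koszul complex is the minimal free resolution.
Syz_1 minimally generated by Koszul relations f_i*e_j - f_j*e_i (i<j): mu(Syz_1) = beta_2 = C(m,2) = m(m-1)/2
m=25
25*24/2 = 300


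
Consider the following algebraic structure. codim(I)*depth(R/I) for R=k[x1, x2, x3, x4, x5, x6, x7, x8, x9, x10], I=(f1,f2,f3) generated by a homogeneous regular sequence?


codim=3, depth=dim(R/I)=10-3=7
Product=3*7=21


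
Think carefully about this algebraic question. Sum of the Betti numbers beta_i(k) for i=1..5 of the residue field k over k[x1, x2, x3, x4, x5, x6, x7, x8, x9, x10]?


Koszul resolution: beta_i(k)=C(n,i), n=10
C(10,1)=10, C(10,2)=45, C(10,3)=120, C(10,4)=210, C(10,5)=252
Sum=637


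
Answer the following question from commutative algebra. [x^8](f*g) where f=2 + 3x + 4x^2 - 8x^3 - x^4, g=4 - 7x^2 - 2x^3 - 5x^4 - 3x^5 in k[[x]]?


[x^8] = sum a_i*b_j, i+j=8
  -8*-3=24
  -1*-5=5
Sum=29


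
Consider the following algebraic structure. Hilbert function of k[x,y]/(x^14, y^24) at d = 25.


k[x,y], I = (x^14, y^24), d = 25
Need i < 14 and d-i < 24.
Range: 2 <= i <= 13.
H(25) = 12


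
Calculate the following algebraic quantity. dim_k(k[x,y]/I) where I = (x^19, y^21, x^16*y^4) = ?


k[x,y]/I, I = (x^19, y^21, x^16*y^4)
Rect: 19x21=399. Corner: (19-16)x(21-4)=51.
dim = 399-51 = 348


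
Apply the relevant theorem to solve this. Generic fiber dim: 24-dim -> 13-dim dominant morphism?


dim(fiber)=dim(X)-dim(Y)=24-13=11


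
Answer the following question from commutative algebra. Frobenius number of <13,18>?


gcd(13,18)=1 => F=ab-a-b=13*18-13-18=234-31=203


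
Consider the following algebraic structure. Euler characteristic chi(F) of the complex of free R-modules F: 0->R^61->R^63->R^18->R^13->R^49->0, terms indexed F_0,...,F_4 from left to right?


chi = sum (-1)^i * rank:
(-1)^0*61=61
(-1)^1*63=-63
(-1)^2*18=18
(-1)^3*13=-13
(-1)^4*49=49
chi=52


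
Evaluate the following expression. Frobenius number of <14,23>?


gcd(14,23)=1 => F=ab-a-b=14*23-14-23=322-37=285


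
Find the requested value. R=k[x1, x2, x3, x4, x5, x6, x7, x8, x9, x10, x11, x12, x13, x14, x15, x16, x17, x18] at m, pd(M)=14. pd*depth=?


pd+depth=18
depth=18-14=4
pd*depth=14*4=56


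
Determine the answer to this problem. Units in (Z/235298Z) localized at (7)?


Local ring = Z/117649Z.
phi(117649) = 7^5*(7-1) = 100842


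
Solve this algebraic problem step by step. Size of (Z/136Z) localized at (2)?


2-primary part: 136=2^3*17
Size=2^3=8


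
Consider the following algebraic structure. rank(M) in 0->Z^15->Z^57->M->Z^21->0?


Alt sum=0:
(-1)^0*15 + (-1)^1*57 + (-1)^2*? + (-1)^3*21=0
rank(M)=63


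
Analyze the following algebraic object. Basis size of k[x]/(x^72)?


Basis: 1,x,...,x^71
dim=72


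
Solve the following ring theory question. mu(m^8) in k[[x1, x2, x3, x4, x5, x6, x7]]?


C(n+d-1,d)=C(14,8)=3003


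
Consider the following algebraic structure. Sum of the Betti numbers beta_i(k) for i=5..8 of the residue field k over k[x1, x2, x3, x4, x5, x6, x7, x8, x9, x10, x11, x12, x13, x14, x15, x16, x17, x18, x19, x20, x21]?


Koszul resolution: beta_i(k)=C(n,i), n=21
C(21,5)=20349, C(21,6)=54264, C(21,7)=116280, C(21,8)=203490
Sum=394383


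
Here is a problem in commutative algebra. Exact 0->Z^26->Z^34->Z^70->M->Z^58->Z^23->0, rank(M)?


Alt sum=0:
(-1)^0*26 + (-1)^1*34 + (-1)^2*70 + (-1)^3*? + (-1)^4*58 + (-1)^5*23=0
rank(M)=97


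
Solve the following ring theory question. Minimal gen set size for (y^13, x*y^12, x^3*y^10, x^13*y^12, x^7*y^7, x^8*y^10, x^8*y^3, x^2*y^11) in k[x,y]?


Remove redundant (divisible by others).
x^8*y^10 redundant.
x^13*y^12 redundant.
Min: x^8*y^3, x^7*y^7, x^3*y^10, x^2*y^11, x*y^12, y^13
Count=6


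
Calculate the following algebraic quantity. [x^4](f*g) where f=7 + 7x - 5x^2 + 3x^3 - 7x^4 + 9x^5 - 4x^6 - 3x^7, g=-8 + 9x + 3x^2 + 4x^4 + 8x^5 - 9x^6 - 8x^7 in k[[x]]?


[x^4] = sum a_i*b_j, i+j=4
  7*4=28
  -5*3=-15
  3*9=27
  -7*-8=56
Sum=96


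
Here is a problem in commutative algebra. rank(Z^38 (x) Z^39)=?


rank(M(x)N) = rank(M)*rank(N)
38*39 = 1482


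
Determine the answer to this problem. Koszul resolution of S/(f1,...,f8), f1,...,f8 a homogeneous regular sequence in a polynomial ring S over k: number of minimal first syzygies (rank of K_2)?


Regular sequence => Koszul complex is the minimal free resolution.
Syz_1 minimally generated by Koszul relations f_i*e_j - f_j*e_i (i<j): mu(Syz_1) = beta_2 = C(m,2) = m(m-1)/2
m=8
8*7/2 = 28


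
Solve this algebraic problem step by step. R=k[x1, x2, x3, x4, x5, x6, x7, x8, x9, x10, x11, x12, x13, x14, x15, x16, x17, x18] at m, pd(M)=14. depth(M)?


pd+depth=depth(R)=18
depth=18-14=4


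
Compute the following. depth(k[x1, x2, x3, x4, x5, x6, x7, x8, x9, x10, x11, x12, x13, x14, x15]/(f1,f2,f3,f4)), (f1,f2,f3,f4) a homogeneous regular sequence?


depth(R)=15
depth(R/I)=15-4=11


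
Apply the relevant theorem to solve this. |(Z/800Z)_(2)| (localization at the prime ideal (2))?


2-primary part: 800=2^5*25
Size=2^5=32


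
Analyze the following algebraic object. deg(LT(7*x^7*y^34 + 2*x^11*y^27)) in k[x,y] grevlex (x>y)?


LT: 7*x^7*y^34
deg_x=7, deg_y=34
Total=7+34=41


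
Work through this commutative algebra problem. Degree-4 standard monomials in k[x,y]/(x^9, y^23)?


k[x,y], I = (x^9, y^23), d = 4
Need i < 9 and d-i < 23.
Range: 0 <= i <= 4.
H(4) = 5


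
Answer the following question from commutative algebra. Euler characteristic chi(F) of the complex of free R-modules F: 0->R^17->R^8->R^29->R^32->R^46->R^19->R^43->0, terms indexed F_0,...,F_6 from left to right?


chi = sum (-1)^i * rank:
(-1)^0*17=17
(-1)^1*8=-8
(-1)^2*29=29
(-1)^3*32=-32
(-1)^4*46=46
(-1)^5*19=-19
(-1)^6*43=43
chi=76


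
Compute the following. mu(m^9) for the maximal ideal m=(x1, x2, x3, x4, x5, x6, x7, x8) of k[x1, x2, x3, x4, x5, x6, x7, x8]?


Graded Nakayama: mu(m^d) = dim_k (m^d/m^(d+1)) = #degree-9 monomials in 8 vars
C(n+d-1,d)=C(16,9)=11440


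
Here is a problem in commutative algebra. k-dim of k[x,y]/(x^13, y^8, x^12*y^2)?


k[x,y]/I, I = (x^13, y^8, x^12*y^2)
Rect: 13x8=104. Corner: (13-12)x(8-2)=6.
dim = 104-6 = 98


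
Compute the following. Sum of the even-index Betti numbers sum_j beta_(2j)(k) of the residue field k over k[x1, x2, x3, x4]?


Koszul resolution: beta_i(k)=C(n,i), n=4
sum_even C(4,i) = 2^(n-1) = 2^3 = 8


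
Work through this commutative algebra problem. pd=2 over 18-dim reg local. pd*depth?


pd+depth=18
depth=18-2=16
pd*depth=2*16=32


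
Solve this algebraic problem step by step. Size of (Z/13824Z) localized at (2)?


2-primary part: 13824=2^9*27
Size=2^9=512


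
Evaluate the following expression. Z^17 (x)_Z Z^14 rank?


rank(M(x)N) = rank(M)*rank(N)
17*14 = 238


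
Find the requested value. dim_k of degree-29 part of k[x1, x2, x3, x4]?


C(d+n-1,n-1)=C(32,3)=4960


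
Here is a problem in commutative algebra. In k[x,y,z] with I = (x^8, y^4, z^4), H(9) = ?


Need i<8, j<4, k<4 with i+j+k=9.
For each i, j ranges over max(0,9-i-3)..min(3,9-i):
  i=0: j in [6,3] -> 0
  i=1: j in [5,3] -> 0
  i=2: j in [4,3] -> 0
  i=3: j in [3,3] -> 1
  i=4: j in [2,3] -> 2
  i=5: j in [1,3] -> 3
  i=6: j in [0,3] -> 4
  i=7: j in [0,2] -> 3
H(9) = 0+0+0+1+2+3+4+3 = 13


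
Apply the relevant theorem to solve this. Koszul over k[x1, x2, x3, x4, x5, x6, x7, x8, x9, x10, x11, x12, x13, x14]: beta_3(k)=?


C(n,i)=C(14,3)=364


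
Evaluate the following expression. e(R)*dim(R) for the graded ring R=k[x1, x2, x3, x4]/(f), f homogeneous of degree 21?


e(R)=deg(f)=21, dim(R)=4-1=3
e*dim=21*3=63


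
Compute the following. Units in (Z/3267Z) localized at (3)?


Local ring = Z/27Z.
phi(27) = 3^2*(3-1) = 18


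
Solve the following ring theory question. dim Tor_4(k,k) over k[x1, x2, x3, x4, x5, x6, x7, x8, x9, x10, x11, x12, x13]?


Koszul: C(n,i)=C(13,4)=715


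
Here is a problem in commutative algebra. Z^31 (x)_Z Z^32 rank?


rank(M(x)N) = rank(M)*rank(N)
31*32 = 992


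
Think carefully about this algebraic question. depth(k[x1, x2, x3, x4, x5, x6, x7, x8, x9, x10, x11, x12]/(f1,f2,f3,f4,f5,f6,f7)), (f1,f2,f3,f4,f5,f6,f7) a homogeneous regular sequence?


depth(R)=12
depth(R/I)=12-7=5


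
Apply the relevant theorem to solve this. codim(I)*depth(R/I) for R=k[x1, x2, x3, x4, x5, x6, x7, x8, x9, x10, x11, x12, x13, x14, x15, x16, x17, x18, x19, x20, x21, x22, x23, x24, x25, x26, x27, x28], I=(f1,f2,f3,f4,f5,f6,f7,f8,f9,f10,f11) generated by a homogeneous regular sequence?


codim=11, depth=dim(R/I)=28-11=17
Product=11*17=187


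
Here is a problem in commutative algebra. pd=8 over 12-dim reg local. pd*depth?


pd+depth=12
depth=12-8=4
pd*depth=8*4=32


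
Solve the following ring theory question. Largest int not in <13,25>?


gcd(13,25)=1 => F=ab-a-b=13*25-13-25=325-38=287


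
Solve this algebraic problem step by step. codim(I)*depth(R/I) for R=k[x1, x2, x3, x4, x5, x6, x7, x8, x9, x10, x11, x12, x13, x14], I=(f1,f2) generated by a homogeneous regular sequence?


codim=2, depth=dim(R/I)=14-2=12
Product=2*12=24


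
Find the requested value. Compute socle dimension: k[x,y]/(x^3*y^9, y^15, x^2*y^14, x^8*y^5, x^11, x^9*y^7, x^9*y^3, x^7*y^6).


Socle = ann(m) = span of standard monomials u with x*u, y*u in I (staircase corners).
Redundant generators: x^9*y^7
Minimal generators: x^11, x^9*y^3, x^8*y^5, x^7*y^6, x^3*y^9, x^2*y^14, y^15
Corners: xy^14, x^2y^13, x^6y^8, x^7y^5, x^8y^4, x^10y^2
Socle dim=6


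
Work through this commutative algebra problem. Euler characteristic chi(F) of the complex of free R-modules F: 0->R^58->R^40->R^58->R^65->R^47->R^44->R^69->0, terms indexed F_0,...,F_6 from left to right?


chi = sum (-1)^i * rank:
(-1)^0*58=58
(-1)^1*40=-40
(-1)^2*58=58
(-1)^3*65=-65
(-1)^4*47=47
(-1)^5*44=-44
(-1)^6*69=69
chi=83


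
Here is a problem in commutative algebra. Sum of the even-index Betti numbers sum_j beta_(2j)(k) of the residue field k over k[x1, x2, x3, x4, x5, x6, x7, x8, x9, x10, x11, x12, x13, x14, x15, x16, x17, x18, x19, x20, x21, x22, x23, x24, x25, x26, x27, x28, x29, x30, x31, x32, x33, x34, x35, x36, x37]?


Koszul resolution: beta_i(k)=C(n,i), n=37
sum_even C(37,i) = 2^(n-1) = 2^36 = 68719476736


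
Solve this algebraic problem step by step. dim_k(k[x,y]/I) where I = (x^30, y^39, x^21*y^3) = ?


k[x,y]/I, I = (x^30, y^39, x^21*y^3)
Rect: 30x39=1170. Corner: (30-21)x(39-3)=324.
dim = 1170-324 = 846


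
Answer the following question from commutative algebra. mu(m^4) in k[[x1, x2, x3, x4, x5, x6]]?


C(n+d-1,d)=C(9,4)=126


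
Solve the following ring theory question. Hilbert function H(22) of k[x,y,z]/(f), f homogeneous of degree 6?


C(24,2)-C(18,2)=276-153=123


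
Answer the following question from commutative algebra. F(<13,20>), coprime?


gcd(13,20)=1 => F=ab-a-b=13*20-13-20=260-33=227


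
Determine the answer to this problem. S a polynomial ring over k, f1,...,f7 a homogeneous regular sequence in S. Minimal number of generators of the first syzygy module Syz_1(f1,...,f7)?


Regular sequence => Koszul complex is the minimal free resolution.
Syz_1 minimally generated by Koszul relations f_i*e_j - f_j*e_i (i<j): mu(Syz_1) = beta_2 = C(m,2) = m(m-1)/2
m=7
7*6/2 = 21


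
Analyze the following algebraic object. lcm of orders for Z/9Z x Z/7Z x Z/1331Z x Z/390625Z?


Exponent = lcm of the cyclic orders; pairwise coprime => product.
3^2*7^1*11^3*5^8=9*7*1331*390625=32755078125


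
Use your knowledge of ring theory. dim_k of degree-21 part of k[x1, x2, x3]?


C(d+n-1,n-1)=C(23,2)=253


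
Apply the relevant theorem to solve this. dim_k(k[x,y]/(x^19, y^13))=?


Basis: x^i*y^j, i<19, j<13
19*13=247


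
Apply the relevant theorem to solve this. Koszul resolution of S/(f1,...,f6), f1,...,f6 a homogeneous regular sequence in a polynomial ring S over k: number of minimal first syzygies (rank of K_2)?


Regular sequence => Koszul complex is the minimal free resolution.
Syz_1 minimally generated by Koszul relations f_i*e_j - f_j*e_i (i<j): mu(Syz_1) = beta_2 = C(m,2) = m(m-1)/2
m=6
6*5/2 = 15


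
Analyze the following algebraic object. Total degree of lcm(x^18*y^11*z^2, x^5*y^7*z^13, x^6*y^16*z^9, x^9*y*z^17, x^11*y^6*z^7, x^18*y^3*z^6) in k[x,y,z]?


lcm = componentwise max:
x: max(18,5,6,9,11,18)=18
y: max(11,7,16,1,6,3)=16
z: max(2,13,9,17,7,6)=17
Total=18+16+17=51


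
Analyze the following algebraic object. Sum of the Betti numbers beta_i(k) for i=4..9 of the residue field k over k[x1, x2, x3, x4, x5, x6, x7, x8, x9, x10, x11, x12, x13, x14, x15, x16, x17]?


Koszul resolution: beta_i(k)=C(n,i), n=17
C(17,4)=2380, C(17,5)=6188, C(17,6)=12376, C(17,7)=19448, C(17,8)=24310, C(17,9)=24310
Sum=89012


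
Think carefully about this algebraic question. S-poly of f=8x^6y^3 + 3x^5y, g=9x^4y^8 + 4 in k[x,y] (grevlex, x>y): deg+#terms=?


LT(f)=8x^6y^3, LT(g)=9x^4y^8
lcm(LM)=x^6y^8
S(f,g) (scaled by 72 to clear denominators) = 9y^5*f - 8x^2*g = 27x^5y^6 - 32x^2
2 terms, deg 11.
11+2=13


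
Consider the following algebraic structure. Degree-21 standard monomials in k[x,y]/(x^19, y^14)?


k[x,y], I = (x^19, y^14), d = 21
Need i < 19 and d-i < 14.
Range: 8 <= i <= 18.
H(21) = 11


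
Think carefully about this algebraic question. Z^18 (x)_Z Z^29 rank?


rank(M(x)N) = rank(M)*rank(N)
18*29 = 522


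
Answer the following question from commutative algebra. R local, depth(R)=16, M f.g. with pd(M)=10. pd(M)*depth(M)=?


pd+depth=16
depth=16-10=6
pd*depth=10*6=60


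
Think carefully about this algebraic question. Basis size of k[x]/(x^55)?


Basis: 1,x,...,x^54
dim=55


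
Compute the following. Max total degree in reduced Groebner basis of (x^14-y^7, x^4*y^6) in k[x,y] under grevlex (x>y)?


LT(f1)=x^14, LT(f2)=x^4y^6, lcm=x^14y^6
S(f1,f2) = y^6*f1 - x^10*f2 = -y^13
Reduced GB = {f1, f2, y^13}; degrees 14, 10, 13
Max = 14


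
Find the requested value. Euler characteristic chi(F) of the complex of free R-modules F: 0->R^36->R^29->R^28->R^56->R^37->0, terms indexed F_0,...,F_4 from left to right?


chi = sum (-1)^i * rank:
(-1)^0*36=36
(-1)^1*29=-29
(-1)^2*28=28
(-1)^3*56=-56
(-1)^4*37=37
chi=16


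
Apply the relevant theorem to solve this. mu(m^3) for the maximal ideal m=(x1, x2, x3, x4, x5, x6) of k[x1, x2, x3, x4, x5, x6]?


Graded Nakayama: mu(m^d) = dim_k (m^d/m^(d+1)) = #degree-3 monomials in 6 vars
C(n+d-1,d)=C(8,3)=56


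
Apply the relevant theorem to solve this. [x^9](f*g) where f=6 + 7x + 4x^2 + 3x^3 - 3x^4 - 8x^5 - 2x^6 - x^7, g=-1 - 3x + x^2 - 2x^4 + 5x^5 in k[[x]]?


[x^9] = sum a_i*b_j, i+j=9
  -3*5=-15
  -8*-2=16
  -1*1=-1
Sum=0


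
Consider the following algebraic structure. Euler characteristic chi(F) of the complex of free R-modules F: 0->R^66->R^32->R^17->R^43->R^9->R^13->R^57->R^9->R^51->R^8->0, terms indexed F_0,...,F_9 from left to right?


chi = sum (-1)^i * rank:
(-1)^0*66=66
(-1)^1*32=-32
(-1)^2*17=17
(-1)^3*43=-43
(-1)^4*9=9
(-1)^5*13=-13
(-1)^6*57=57
(-1)^7*9=-9
(-1)^8*51=51
(-1)^9*8=-8
chi=95


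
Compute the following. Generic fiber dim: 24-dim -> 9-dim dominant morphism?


dim(fiber)=dim(X)-dim(Y)=24-9=15


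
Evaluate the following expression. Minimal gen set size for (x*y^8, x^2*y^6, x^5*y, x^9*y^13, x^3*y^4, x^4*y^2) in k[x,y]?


Remove redundant (divisible by others).
x^9*y^13 redundant.
Min: x^5*y, x^4*y^2, x^3*y^4, x^2*y^6, x*y^8
Count=5


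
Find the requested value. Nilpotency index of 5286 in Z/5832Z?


5286^k mod 5832:
k=1: 5286
k=2: 684
k=3: 5616
k=4: 1296
k=5: 3888
k=6: 0
First zero at k = 6


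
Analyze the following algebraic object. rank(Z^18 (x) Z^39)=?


rank(M(x)N) = rank(M)*rank(N)
18*39 = 702


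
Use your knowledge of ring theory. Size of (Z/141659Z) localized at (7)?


7-primary part: 141659=7^4*59
Size=7^4=2401


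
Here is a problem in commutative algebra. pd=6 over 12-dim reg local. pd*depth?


pd+depth=12
depth=12-6=6
pd*depth=6*6=36


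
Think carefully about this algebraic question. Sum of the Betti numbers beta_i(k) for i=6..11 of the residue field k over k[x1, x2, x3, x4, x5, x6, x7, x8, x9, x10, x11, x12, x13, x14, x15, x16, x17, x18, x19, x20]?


Koszul resolution: beta_i(k)=C(n,i), n=20
C(20,6)=38760, C(20,7)=77520, C(20,8)=125970, C(20,9)=167960, C(20,10)=184756, C(20,11)=167960
Sum=762926


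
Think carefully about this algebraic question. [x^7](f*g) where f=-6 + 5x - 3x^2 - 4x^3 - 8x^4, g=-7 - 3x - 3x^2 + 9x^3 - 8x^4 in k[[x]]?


[x^7] = sum a_i*b_j, i+j=7
  -4*-8=32
  -8*9=-72
Sum=-40


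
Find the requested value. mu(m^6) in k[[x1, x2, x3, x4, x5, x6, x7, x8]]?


C(n+d-1,d)=C(13,6)=1716


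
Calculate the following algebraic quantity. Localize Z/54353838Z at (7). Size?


7-primary part: 54353838=7^7*66
Size=7^7=823543


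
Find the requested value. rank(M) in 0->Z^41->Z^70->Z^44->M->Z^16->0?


Alt sum=0:
(-1)^0*41 + (-1)^1*70 + (-1)^2*44 + (-1)^3*? + (-1)^4*16=0
rank(M)=31


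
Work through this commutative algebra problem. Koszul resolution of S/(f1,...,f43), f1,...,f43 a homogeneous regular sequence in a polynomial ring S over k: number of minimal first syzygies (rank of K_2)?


Regular sequence => Koszul complex is the minimal free resolution.
Syz_1 minimally generated by Koszul relations f_i*e_j - f_j*e_i (i<j): mu(Syz_1) = beta_2 = C(m,2) = m(m-1)/2
m=43
43*42/2 = 903


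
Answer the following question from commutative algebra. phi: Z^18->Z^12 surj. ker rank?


rank(ker) = 18-12 = 6


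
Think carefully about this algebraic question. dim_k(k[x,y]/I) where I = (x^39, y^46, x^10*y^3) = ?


k[x,y]/I, I = (x^39, y^46, x^10*y^3)
Rect: 39x46=1794. Corner: (39-10)x(46-3)=1247.
dim = 1794-1247 = 547


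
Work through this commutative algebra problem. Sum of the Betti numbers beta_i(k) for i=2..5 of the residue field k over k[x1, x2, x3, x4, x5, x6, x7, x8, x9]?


Koszul resolution: beta_i(k)=C(n,i), n=9
C(9,2)=36, C(9,3)=84, C(9,4)=126, C(9,5)=126
Sum=372


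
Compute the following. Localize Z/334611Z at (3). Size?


3-primary part: 334611=3^9*17
Size=3^9=19683


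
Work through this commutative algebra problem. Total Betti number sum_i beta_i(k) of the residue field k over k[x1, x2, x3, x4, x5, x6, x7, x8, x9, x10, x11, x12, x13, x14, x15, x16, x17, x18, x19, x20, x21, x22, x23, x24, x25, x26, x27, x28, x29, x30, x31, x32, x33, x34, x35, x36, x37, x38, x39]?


Koszul resolution: beta_i(k)=C(n,i), n=39
sum_i C(39,i) = 2^39 = 549755813888


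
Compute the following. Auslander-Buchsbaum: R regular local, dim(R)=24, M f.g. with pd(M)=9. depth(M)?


pd+depth=depth(R)=24
depth=24-9=15


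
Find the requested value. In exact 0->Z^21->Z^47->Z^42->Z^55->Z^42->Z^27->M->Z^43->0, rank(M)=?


Alt sum=0:
(-1)^0*21 + (-1)^1*47 + (-1)^2*42 + (-1)^3*55 + (-1)^4*42 + (-1)^5*27 + (-1)^6*? + (-1)^7*43=0
rank(M)=67


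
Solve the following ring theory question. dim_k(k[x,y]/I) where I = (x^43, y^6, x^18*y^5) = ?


k[x,y]/I, I = (x^43, y^6, x^18*y^5)
Rect: 43x6=258. Corner: (43-18)x(6-5)=25.
dim = 258-25 = 233


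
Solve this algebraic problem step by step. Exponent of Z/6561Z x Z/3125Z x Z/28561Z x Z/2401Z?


Exponent = lcm of the cyclic orders; pairwise coprime => product.
3^8*5^5*13^4*7^4=6561*3125*28561*2401=1406000997253125


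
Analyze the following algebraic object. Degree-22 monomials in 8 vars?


C(d+n-1,n-1)=C(29,7)=1560780


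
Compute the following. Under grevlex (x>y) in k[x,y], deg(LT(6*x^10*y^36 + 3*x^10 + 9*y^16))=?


LT: 6*x^10*y^36
deg_x=10, deg_y=36
Total=10+36=46


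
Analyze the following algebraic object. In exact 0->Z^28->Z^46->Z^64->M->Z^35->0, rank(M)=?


Alt sum=0:
(-1)^0*28 + (-1)^1*46 + (-1)^2*64 + (-1)^3*? + (-1)^4*35=0
rank(M)=81


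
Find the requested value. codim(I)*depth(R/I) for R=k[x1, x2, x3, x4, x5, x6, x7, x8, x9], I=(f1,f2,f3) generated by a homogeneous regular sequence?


codim=3, depth=dim(R/I)=9-3=6
Product=3*6=18


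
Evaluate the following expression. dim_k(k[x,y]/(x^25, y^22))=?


Basis: x^i*y^j, i<25, j<22
25*22=550


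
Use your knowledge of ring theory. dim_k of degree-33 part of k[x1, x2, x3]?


C(d+n-1,n-1)=C(35,2)=595


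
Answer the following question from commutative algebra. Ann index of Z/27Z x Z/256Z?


Exponent = lcm of the cyclic orders; pairwise coprime => product.
3^3*2^8=27*256=6912


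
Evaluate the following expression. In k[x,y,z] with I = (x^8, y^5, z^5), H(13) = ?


Need i<8, j<5, k<5 with i+j+k=13.
For each i, j ranges over max(0,13-i-4)..min(4,13-i):
  i=0: j in [9,4] -> 0
  i=1: j in [8,4] -> 0
  i=2: j in [7,4] -> 0
  i=3: j in [6,4] -> 0
  i=4: j in [5,4] -> 0
  i=5: j in [4,4] -> 1
  i=6: j in [3,4] -> 2
  i=7: j in [2,4] -> 3
H(13) = 0+0+0+0+0+1+2+3 = 6


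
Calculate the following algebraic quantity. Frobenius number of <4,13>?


gcd(4,13)=1 => F=ab-a-b=4*13-4-13=52-17=35


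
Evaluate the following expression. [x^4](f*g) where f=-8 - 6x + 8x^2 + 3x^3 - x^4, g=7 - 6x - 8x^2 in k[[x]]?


[x^4] = sum a_i*b_j, i+j=4
  8*-8=-64
  3*-6=-18
  -1*7=-7
Sum=-89


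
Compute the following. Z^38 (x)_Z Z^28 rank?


rank(M(x)N) = rank(M)*rank(N)
38*28 = 1064


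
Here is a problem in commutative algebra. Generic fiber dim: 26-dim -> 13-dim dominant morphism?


dim(fiber)=dim(X)-dim(Y)=26-13=13


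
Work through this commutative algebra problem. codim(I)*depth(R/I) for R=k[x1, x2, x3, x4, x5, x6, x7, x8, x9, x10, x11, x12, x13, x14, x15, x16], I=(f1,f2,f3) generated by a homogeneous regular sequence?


codim=3, depth=dim(R/I)=16-3=13
Product=3*13=39


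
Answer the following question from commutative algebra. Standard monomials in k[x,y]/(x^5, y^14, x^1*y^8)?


k[x,y]/I, I = (x^5, y^14, x^1*y^8)
Rect: 5x14=70. Corner: (5-1)x(14-8)=24.
dim = 70-24 = 46


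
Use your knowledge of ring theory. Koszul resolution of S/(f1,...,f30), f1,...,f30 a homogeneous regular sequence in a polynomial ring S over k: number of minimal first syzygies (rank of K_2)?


Regular sequence => Koszul complex is the minimal free resolution.
Syz_1 minimally generated by Koszul relations f_i*e_j - f_j*e_i (i<j): mu(Syz_1) = beta_2 = C(m,2) = m(m-1)/2
m=30
30*29/2 = 435


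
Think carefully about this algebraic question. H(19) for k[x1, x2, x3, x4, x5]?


C(d+n-1,n-1)=C(23,4)=8855


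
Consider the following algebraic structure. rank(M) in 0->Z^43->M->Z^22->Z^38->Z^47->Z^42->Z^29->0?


Alt sum=0:
(-1)^0*43 + (-1)^1*? + (-1)^2*22 + (-1)^3*38 + (-1)^4*47 + (-1)^5*42 + (-1)^6*29=0
rank(M)=61


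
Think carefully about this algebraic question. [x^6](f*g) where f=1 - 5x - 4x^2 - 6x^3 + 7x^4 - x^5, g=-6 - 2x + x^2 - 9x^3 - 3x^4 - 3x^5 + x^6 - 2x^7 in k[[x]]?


[x^6] = sum a_i*b_j, i+j=6
  1*1=1
  -5*-3=15
  -4*-3=12
  -6*-9=54
  7*1=7
  -1*-2=2
Sum=91


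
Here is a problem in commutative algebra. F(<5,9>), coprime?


gcd(5,9)=1 => F=ab-a-b=5*9-5-9=45-14=31


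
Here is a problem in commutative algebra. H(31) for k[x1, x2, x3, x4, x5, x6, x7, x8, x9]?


C(d+n-1,n-1)=C(39,8)=61523748


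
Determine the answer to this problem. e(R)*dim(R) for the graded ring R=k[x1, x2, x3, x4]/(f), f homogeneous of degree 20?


e(R)=deg(f)=20, dim(R)=4-1=3
e*dim=20*3=60


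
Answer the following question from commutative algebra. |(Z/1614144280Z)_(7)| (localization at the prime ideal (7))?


7-primary part: 1614144280=7^9*40
Size=7^9=40353607


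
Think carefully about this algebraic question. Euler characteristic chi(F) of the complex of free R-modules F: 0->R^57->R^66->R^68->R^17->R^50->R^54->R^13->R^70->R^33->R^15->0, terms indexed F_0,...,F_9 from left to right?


chi = sum (-1)^i * rank:
(-1)^0*57=57
(-1)^1*66=-66
(-1)^2*68=68
(-1)^3*17=-17
(-1)^4*50=50
(-1)^5*54=-54
(-1)^6*13=13
(-1)^7*70=-70
(-1)^8*33=33
(-1)^9*15=-15
chi=-1


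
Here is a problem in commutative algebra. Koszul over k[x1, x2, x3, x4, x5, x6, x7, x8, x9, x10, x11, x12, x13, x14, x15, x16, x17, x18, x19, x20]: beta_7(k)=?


C(n,i)=C(20,7)=77520


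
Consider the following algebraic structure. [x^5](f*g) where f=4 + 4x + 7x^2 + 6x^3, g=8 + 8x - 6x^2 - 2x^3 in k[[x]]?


[x^5] = sum a_i*b_j, i+j=5
  7*-2=-14
  6*-6=-36
Sum=-50


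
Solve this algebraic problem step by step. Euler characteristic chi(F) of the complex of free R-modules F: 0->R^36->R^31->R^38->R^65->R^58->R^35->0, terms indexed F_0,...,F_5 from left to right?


chi = sum (-1)^i * rank:
(-1)^0*36=36
(-1)^1*31=-31
(-1)^2*38=38
(-1)^3*65=-65
(-1)^4*58=58
(-1)^5*35=-35
chi=1


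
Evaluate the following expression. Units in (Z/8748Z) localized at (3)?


Local ring = Z/2187Z.
phi(2187) = 3^6*(3-1) = 1458


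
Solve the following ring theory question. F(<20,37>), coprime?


gcd(20,37)=1 => F=ab-a-b=20*37-20-37=740-57=683


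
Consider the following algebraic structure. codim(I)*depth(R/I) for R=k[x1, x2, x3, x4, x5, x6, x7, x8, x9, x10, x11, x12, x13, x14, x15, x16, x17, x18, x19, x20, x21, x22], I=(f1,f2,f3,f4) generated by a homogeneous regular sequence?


codim=4, depth=dim(R/I)=22-4=18
Product=4*18=72


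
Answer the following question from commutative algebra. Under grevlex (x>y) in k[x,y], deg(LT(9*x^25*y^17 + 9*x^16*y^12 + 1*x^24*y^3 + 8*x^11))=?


LT: 9*x^25*y^17
deg_x=25, deg_y=17
Total=25+17=42


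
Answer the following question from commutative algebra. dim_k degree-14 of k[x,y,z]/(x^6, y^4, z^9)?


Need i<6, j<4, k<9 with i+j+k=14.
For each i, j ranges over max(0,14-i-8)..min(3,14-i):
  i=0: j in [6,3] -> 0
  i=1: j in [5,3] -> 0
  i=2: j in [4,3] -> 0
  i=3: j in [3,3] -> 1
  i=4: j in [2,3] -> 2
  i=5: j in [1,3] -> 3
H(14) = 0+0+0+1+2+3 = 6


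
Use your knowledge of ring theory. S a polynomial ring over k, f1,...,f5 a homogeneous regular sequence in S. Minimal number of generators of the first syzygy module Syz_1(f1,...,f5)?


Regular sequence => Koszul complex is the minimal free resolution.
Syz_1 minimally generated by Koszul relations f_i*e_j - f_j*e_i (i<j): mu(Syz_1) = beta_2 = C(m,2) = m(m-1)/2
m=5
5*4/2 = 10


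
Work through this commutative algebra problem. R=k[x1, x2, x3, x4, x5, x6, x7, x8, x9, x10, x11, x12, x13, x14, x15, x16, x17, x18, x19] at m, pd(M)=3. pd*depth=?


pd+depth=19
depth=19-3=16
pd*depth=3*16=48


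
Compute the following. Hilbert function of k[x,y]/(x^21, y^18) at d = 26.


k[x,y], I = (x^21, y^18), d = 26
Need i < 21 and d-i < 18.
Range: 9 <= i <= 20.
H(26) = 12


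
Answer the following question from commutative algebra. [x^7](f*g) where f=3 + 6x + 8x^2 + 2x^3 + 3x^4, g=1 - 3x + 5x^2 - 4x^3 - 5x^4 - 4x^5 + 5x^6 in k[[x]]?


[x^7] = sum a_i*b_j, i+j=7
  6*5=30
  8*-4=-32
  2*-5=-10
  3*-4=-12
Sum=-24


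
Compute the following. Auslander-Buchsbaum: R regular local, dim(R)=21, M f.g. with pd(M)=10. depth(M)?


pd+depth=depth(R)=21
depth=21-10=11


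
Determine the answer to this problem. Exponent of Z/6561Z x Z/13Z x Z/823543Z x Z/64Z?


Exponent = lcm of the cyclic orders; pairwise coprime => product.
3^8*13^1*7^7*2^6=6561*13*823543*64=4495516998336


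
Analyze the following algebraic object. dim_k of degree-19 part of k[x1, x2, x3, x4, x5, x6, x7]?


C(d+n-1,n-1)=C(25,6)=177100


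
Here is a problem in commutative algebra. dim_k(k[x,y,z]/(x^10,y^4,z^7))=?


Basis: x^iy^jz^k, i<10,j<4,k<7
10*4*7=280


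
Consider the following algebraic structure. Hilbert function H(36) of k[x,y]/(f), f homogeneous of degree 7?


H(t)=d for t>=d-1.
d=7, t=36
H(36)=7


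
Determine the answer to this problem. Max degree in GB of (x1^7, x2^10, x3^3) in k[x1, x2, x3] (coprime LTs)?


Pure powers, coprime LTs => already GB.
Degrees: 7, 10, 3
Max=10


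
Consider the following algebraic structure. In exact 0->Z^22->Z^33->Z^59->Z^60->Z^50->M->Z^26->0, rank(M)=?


Alt sum=0:
(-1)^0*22 + (-1)^1*33 + (-1)^2*59 + (-1)^3*60 + (-1)^4*50 + (-1)^5*? + (-1)^6*26=0
rank(M)=64


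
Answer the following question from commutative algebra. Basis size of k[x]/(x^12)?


Basis: 1,x,...,x^11
dim=12


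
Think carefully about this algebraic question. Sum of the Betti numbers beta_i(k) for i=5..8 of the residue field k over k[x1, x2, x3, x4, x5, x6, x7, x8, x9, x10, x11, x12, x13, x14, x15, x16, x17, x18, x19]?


Koszul resolution: beta_i(k)=C(n,i), n=19
C(19,5)=11628, C(19,6)=27132, C(19,7)=50388, C(19,8)=75582
Sum=164730


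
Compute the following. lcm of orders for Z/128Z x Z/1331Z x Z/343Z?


Exponent = lcm of the cyclic orders; pairwise coprime => product.
2^7*11^3*7^3=128*1331*343=58436224


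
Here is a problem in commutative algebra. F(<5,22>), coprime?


gcd(5,22)=1 => F=ab-a-b=5*22-5-22=110-27=83


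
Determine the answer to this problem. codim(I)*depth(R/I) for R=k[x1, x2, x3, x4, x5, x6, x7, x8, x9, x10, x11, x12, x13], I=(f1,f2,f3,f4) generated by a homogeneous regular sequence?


codim=4, depth=dim(R/I)=13-4=9
Product=4*9=36


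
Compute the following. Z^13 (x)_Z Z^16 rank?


rank(M(x)N) = rank(M)*rank(N)
13*16 = 208


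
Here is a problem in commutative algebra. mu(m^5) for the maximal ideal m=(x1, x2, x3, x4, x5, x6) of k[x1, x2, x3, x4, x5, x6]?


Graded Nakayama: mu(m^d) = dim_k (m^d/m^(d+1)) = #degree-5 monomials in 6 vars
C(n+d-1,d)=C(10,5)=252


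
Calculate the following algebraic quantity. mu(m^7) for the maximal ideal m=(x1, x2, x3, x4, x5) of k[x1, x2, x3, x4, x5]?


Graded Nakayama: mu(m^d) = dim_k (m^d/m^(d+1)) = #degree-7 monomials in 5 vars
C(n+d-1,d)=C(11,7)=330


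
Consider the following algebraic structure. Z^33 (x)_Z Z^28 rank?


rank(M(x)N) = rank(M)*rank(N)
33*28 = 924


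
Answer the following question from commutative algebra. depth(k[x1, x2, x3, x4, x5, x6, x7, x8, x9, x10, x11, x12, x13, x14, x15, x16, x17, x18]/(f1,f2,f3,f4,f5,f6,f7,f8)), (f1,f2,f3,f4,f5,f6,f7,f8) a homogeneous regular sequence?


depth(R)=18
depth(R/I)=18-8=10


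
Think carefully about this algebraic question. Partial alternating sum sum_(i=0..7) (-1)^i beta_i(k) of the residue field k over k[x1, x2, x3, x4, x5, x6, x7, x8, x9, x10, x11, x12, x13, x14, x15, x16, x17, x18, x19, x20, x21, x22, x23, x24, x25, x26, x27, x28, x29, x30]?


Koszul resolution: beta_i(k)=C(n,i), n=30
sum_(i=0..p) (-1)^i C(n,i) = (-1)^p C(n-1,p)
(-1)^7*C(29,7) = (-1)^7*1560780 = -1560780


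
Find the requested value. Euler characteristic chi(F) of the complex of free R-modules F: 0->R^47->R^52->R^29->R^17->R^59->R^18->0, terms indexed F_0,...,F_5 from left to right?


chi = sum (-1)^i * rank:
(-1)^0*47=47
(-1)^1*52=-52
(-1)^2*29=29
(-1)^3*17=-17
(-1)^4*59=59
(-1)^5*18=-18
chi=48


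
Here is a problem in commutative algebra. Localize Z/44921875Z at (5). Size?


5-primary part: 44921875=5^9*23
Size=5^9=1953125


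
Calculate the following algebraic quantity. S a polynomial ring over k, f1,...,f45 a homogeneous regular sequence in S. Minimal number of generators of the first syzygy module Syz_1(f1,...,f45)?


Regular sequence => Koszul complex is the minimal free resolution.
Syz_1 minimally generated by Koszul relations f_i*e_j - f_j*e_i (i<j): mu(Syz_1) = beta_2 = C(m,2) = m(m-1)/2
m=45
45*44/2 = 990


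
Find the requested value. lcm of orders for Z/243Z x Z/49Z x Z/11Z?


Exponent = lcm of the cyclic orders; pairwise coprime => product.
3^5*7^2*11^1=243*49*11=130977


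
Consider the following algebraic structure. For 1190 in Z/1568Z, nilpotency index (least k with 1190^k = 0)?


1190^k mod 1568:
k=1: 1190
k=2: 196
k=3: 1176
k=4: 784
k=5: 0
First zero at k = 5


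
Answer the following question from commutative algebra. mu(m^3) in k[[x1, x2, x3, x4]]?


C(n+d-1,d)=C(6,3)=20


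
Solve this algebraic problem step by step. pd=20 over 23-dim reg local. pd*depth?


pd+depth=23
depth=23-20=3
pd*depth=20*3=60


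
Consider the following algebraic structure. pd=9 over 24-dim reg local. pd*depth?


pd+depth=24
depth=24-9=15
pd*depth=9*15=135
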